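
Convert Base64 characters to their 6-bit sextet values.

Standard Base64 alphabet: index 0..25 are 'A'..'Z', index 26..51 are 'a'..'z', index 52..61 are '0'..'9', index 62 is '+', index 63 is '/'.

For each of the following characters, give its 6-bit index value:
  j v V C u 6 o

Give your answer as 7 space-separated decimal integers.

Answer: 35 47 21 2 46 58 40

Derivation:
'j': a..z range, 26 + ord('j') − ord('a') = 35
'v': a..z range, 26 + ord('v') − ord('a') = 47
'V': A..Z range, ord('V') − ord('A') = 21
'C': A..Z range, ord('C') − ord('A') = 2
'u': a..z range, 26 + ord('u') − ord('a') = 46
'6': 0..9 range, 52 + ord('6') − ord('0') = 58
'o': a..z range, 26 + ord('o') − ord('a') = 40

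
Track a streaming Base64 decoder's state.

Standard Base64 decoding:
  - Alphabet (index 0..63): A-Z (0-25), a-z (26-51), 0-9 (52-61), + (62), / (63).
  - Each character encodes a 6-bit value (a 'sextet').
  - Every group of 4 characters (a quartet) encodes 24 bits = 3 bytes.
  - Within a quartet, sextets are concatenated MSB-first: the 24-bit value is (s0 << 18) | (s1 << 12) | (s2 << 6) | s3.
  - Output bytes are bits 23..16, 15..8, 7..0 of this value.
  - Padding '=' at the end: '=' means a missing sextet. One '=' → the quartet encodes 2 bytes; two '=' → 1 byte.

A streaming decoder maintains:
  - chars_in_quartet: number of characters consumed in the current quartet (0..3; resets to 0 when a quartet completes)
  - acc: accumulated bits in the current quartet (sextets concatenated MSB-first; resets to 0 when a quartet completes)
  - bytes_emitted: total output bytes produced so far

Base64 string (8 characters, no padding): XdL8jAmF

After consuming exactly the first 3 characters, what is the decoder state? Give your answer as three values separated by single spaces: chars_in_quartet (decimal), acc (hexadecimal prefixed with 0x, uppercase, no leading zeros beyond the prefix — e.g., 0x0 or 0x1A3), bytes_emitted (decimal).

Answer: 3 0x1774B 0

Derivation:
After char 0 ('X'=23): chars_in_quartet=1 acc=0x17 bytes_emitted=0
After char 1 ('d'=29): chars_in_quartet=2 acc=0x5DD bytes_emitted=0
After char 2 ('L'=11): chars_in_quartet=3 acc=0x1774B bytes_emitted=0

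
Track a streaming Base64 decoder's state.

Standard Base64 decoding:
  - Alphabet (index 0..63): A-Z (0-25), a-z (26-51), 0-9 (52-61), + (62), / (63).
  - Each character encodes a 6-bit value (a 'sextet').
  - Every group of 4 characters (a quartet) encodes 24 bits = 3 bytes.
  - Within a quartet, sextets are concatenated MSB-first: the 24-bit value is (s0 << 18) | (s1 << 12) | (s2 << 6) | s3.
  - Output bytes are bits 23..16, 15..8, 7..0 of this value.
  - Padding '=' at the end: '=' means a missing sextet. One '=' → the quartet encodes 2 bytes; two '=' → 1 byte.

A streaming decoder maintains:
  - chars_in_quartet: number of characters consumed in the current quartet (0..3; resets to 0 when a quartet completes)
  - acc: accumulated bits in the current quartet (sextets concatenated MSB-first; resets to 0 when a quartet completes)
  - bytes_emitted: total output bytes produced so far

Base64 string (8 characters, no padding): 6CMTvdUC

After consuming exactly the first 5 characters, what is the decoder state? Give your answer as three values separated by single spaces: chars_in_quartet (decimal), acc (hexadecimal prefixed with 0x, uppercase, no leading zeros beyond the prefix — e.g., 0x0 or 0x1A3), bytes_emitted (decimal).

After char 0 ('6'=58): chars_in_quartet=1 acc=0x3A bytes_emitted=0
After char 1 ('C'=2): chars_in_quartet=2 acc=0xE82 bytes_emitted=0
After char 2 ('M'=12): chars_in_quartet=3 acc=0x3A08C bytes_emitted=0
After char 3 ('T'=19): chars_in_quartet=4 acc=0xE82313 -> emit E8 23 13, reset; bytes_emitted=3
After char 4 ('v'=47): chars_in_quartet=1 acc=0x2F bytes_emitted=3

Answer: 1 0x2F 3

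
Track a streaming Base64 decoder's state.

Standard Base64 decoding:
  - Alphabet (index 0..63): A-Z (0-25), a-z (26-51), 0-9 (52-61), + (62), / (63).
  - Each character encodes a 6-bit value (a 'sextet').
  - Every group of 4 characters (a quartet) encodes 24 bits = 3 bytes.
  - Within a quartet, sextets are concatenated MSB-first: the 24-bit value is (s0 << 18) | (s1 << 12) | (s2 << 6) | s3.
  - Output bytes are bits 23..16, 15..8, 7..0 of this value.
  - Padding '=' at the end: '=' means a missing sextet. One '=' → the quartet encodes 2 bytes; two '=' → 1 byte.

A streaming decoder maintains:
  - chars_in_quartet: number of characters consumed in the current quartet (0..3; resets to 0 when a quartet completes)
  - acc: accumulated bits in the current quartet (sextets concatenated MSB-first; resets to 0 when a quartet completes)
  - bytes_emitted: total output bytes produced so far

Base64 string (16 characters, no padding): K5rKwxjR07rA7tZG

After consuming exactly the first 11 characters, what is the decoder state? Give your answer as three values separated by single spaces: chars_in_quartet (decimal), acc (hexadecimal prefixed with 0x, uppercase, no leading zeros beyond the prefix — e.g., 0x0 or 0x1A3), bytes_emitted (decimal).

After char 0 ('K'=10): chars_in_quartet=1 acc=0xA bytes_emitted=0
After char 1 ('5'=57): chars_in_quartet=2 acc=0x2B9 bytes_emitted=0
After char 2 ('r'=43): chars_in_quartet=3 acc=0xAE6B bytes_emitted=0
After char 3 ('K'=10): chars_in_quartet=4 acc=0x2B9ACA -> emit 2B 9A CA, reset; bytes_emitted=3
After char 4 ('w'=48): chars_in_quartet=1 acc=0x30 bytes_emitted=3
After char 5 ('x'=49): chars_in_quartet=2 acc=0xC31 bytes_emitted=3
After char 6 ('j'=35): chars_in_quartet=3 acc=0x30C63 bytes_emitted=3
After char 7 ('R'=17): chars_in_quartet=4 acc=0xC318D1 -> emit C3 18 D1, reset; bytes_emitted=6
After char 8 ('0'=52): chars_in_quartet=1 acc=0x34 bytes_emitted=6
After char 9 ('7'=59): chars_in_quartet=2 acc=0xD3B bytes_emitted=6
After char 10 ('r'=43): chars_in_quartet=3 acc=0x34EEB bytes_emitted=6

Answer: 3 0x34EEB 6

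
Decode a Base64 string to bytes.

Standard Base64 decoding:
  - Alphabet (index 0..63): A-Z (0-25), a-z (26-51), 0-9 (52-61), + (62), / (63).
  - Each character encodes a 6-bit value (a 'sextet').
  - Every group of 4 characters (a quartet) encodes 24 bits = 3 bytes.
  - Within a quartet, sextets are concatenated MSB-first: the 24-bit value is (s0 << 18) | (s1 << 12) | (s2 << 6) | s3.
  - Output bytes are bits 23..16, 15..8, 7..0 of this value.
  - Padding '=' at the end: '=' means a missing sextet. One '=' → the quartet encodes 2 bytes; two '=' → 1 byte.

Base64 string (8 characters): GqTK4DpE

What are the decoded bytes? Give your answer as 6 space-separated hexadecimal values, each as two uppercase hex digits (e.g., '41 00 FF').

After char 0 ('G'=6): chars_in_quartet=1 acc=0x6 bytes_emitted=0
After char 1 ('q'=42): chars_in_quartet=2 acc=0x1AA bytes_emitted=0
After char 2 ('T'=19): chars_in_quartet=3 acc=0x6A93 bytes_emitted=0
After char 3 ('K'=10): chars_in_quartet=4 acc=0x1AA4CA -> emit 1A A4 CA, reset; bytes_emitted=3
After char 4 ('4'=56): chars_in_quartet=1 acc=0x38 bytes_emitted=3
After char 5 ('D'=3): chars_in_quartet=2 acc=0xE03 bytes_emitted=3
After char 6 ('p'=41): chars_in_quartet=3 acc=0x380E9 bytes_emitted=3
After char 7 ('E'=4): chars_in_quartet=4 acc=0xE03A44 -> emit E0 3A 44, reset; bytes_emitted=6

Answer: 1A A4 CA E0 3A 44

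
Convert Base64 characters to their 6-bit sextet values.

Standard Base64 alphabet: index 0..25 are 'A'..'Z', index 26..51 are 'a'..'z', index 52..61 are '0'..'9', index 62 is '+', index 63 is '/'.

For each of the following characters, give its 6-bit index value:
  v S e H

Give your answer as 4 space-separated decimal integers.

'v': a..z range, 26 + ord('v') − ord('a') = 47
'S': A..Z range, ord('S') − ord('A') = 18
'e': a..z range, 26 + ord('e') − ord('a') = 30
'H': A..Z range, ord('H') − ord('A') = 7

Answer: 47 18 30 7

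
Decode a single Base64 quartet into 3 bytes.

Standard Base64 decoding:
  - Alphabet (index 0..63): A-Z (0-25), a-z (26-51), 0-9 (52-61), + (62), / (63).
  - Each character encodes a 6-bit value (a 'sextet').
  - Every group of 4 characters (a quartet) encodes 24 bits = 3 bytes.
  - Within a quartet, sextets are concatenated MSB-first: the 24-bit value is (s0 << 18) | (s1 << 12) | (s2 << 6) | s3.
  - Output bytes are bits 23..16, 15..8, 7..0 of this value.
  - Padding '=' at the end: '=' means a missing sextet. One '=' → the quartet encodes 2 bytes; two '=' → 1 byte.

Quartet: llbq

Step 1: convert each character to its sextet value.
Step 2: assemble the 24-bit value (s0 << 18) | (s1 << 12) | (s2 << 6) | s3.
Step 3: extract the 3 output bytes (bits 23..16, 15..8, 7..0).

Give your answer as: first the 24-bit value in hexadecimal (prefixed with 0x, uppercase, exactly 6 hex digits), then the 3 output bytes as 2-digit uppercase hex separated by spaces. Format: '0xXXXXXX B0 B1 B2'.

Sextets: l=37, l=37, b=27, q=42
24-bit: (37<<18) | (37<<12) | (27<<6) | 42
      = 0x940000 | 0x025000 | 0x0006C0 | 0x00002A
      = 0x9656EA
Bytes: (v>>16)&0xFF=96, (v>>8)&0xFF=56, v&0xFF=EA

Answer: 0x9656EA 96 56 EA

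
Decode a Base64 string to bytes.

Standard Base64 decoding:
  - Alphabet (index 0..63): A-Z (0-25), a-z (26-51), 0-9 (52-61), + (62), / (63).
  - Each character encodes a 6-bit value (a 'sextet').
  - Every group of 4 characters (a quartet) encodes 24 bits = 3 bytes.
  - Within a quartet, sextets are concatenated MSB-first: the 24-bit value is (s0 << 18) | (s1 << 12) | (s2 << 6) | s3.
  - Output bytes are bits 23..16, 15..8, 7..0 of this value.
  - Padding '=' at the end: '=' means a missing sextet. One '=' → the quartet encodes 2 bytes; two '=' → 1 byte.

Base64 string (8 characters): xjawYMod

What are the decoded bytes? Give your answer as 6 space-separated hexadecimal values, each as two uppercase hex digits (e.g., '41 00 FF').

After char 0 ('x'=49): chars_in_quartet=1 acc=0x31 bytes_emitted=0
After char 1 ('j'=35): chars_in_quartet=2 acc=0xC63 bytes_emitted=0
After char 2 ('a'=26): chars_in_quartet=3 acc=0x318DA bytes_emitted=0
After char 3 ('w'=48): chars_in_quartet=4 acc=0xC636B0 -> emit C6 36 B0, reset; bytes_emitted=3
After char 4 ('Y'=24): chars_in_quartet=1 acc=0x18 bytes_emitted=3
After char 5 ('M'=12): chars_in_quartet=2 acc=0x60C bytes_emitted=3
After char 6 ('o'=40): chars_in_quartet=3 acc=0x18328 bytes_emitted=3
After char 7 ('d'=29): chars_in_quartet=4 acc=0x60CA1D -> emit 60 CA 1D, reset; bytes_emitted=6

Answer: C6 36 B0 60 CA 1D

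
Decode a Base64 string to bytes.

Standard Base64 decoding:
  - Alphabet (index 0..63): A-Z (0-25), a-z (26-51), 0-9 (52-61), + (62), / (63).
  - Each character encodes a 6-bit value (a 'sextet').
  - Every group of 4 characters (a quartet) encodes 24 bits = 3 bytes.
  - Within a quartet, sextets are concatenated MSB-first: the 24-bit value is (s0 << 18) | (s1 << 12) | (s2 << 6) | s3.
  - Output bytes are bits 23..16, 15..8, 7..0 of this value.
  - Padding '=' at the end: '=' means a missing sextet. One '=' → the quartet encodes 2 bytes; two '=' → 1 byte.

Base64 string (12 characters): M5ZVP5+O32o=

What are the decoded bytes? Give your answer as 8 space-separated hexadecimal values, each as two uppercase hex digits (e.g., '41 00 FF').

After char 0 ('M'=12): chars_in_quartet=1 acc=0xC bytes_emitted=0
After char 1 ('5'=57): chars_in_quartet=2 acc=0x339 bytes_emitted=0
After char 2 ('Z'=25): chars_in_quartet=3 acc=0xCE59 bytes_emitted=0
After char 3 ('V'=21): chars_in_quartet=4 acc=0x339655 -> emit 33 96 55, reset; bytes_emitted=3
After char 4 ('P'=15): chars_in_quartet=1 acc=0xF bytes_emitted=3
After char 5 ('5'=57): chars_in_quartet=2 acc=0x3F9 bytes_emitted=3
After char 6 ('+'=62): chars_in_quartet=3 acc=0xFE7E bytes_emitted=3
After char 7 ('O'=14): chars_in_quartet=4 acc=0x3F9F8E -> emit 3F 9F 8E, reset; bytes_emitted=6
After char 8 ('3'=55): chars_in_quartet=1 acc=0x37 bytes_emitted=6
After char 9 ('2'=54): chars_in_quartet=2 acc=0xDF6 bytes_emitted=6
After char 10 ('o'=40): chars_in_quartet=3 acc=0x37DA8 bytes_emitted=6
Padding '=': partial quartet acc=0x37DA8 -> emit DF 6A; bytes_emitted=8

Answer: 33 96 55 3F 9F 8E DF 6A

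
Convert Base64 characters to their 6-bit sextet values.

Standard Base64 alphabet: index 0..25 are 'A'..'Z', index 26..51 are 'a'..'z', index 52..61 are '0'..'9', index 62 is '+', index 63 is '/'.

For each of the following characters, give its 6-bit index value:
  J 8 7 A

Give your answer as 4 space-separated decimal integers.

'J': A..Z range, ord('J') − ord('A') = 9
'8': 0..9 range, 52 + ord('8') − ord('0') = 60
'7': 0..9 range, 52 + ord('7') − ord('0') = 59
'A': A..Z range, ord('A') − ord('A') = 0

Answer: 9 60 59 0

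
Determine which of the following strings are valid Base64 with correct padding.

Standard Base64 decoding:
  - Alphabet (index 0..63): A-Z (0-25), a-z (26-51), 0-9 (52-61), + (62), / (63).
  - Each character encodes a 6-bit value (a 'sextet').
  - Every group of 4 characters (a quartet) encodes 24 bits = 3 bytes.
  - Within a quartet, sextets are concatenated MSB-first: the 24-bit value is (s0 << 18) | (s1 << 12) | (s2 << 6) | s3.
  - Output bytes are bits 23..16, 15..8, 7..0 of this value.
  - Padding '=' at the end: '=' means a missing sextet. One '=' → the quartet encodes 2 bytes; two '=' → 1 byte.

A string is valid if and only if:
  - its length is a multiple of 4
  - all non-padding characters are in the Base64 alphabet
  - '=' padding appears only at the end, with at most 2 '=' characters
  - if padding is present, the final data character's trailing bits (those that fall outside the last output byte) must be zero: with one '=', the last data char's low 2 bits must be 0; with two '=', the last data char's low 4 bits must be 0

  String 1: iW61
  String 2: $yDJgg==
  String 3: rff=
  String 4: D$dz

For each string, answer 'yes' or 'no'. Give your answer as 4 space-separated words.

String 1: 'iW61' → valid
String 2: '$yDJgg==' → invalid (bad char(s): ['$'])
String 3: 'rff=' → invalid (bad trailing bits)
String 4: 'D$dz' → invalid (bad char(s): ['$'])

Answer: yes no no no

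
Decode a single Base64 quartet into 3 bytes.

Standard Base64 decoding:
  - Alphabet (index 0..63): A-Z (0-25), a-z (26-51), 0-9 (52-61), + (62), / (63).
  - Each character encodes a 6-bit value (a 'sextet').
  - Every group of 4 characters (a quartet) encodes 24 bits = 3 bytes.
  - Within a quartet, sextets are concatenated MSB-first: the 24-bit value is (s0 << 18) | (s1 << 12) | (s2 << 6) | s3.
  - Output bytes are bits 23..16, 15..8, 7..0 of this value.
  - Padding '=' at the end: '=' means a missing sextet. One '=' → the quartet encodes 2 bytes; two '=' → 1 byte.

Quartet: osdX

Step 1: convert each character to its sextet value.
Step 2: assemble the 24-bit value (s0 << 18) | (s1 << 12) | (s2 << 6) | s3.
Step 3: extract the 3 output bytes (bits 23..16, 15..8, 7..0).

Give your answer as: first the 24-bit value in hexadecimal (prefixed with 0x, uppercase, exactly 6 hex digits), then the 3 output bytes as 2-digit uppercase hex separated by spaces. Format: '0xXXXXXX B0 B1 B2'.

Sextets: o=40, s=44, d=29, X=23
24-bit: (40<<18) | (44<<12) | (29<<6) | 23
      = 0xA00000 | 0x02C000 | 0x000740 | 0x000017
      = 0xA2C757
Bytes: (v>>16)&0xFF=A2, (v>>8)&0xFF=C7, v&0xFF=57

Answer: 0xA2C757 A2 C7 57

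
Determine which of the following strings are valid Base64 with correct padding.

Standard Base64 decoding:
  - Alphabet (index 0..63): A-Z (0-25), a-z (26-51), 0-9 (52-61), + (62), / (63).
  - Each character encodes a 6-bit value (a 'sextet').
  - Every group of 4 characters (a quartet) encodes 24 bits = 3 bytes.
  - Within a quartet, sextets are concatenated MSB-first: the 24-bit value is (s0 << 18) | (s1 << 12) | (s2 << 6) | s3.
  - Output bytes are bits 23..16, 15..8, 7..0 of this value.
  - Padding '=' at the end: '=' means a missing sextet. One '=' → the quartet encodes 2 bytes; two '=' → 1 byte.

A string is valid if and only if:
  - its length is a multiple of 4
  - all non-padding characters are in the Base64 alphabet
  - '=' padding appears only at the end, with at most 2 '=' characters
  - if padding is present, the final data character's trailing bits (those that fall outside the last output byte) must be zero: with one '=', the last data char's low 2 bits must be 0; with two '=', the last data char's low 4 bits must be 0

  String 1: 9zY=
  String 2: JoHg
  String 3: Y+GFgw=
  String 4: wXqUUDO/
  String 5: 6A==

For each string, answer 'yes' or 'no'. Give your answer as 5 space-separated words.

String 1: '9zY=' → valid
String 2: 'JoHg' → valid
String 3: 'Y+GFgw=' → invalid (len=7 not mult of 4)
String 4: 'wXqUUDO/' → valid
String 5: '6A==' → valid

Answer: yes yes no yes yes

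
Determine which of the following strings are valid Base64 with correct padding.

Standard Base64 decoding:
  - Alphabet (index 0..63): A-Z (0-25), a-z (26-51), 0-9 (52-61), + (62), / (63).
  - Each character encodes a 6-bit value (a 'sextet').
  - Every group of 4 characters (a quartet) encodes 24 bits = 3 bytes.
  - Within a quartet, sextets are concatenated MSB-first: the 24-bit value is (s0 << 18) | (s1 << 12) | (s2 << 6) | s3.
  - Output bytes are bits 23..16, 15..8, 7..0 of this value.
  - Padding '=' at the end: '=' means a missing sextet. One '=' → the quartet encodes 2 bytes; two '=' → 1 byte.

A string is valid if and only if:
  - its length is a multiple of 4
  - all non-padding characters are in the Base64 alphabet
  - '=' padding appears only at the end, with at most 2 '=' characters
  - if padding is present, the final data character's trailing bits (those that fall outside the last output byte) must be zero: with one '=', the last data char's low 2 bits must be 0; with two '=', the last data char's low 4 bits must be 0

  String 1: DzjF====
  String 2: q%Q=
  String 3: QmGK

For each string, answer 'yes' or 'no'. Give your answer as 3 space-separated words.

Answer: no no yes

Derivation:
String 1: 'DzjF====' → invalid (4 pad chars (max 2))
String 2: 'q%Q=' → invalid (bad char(s): ['%'])
String 3: 'QmGK' → valid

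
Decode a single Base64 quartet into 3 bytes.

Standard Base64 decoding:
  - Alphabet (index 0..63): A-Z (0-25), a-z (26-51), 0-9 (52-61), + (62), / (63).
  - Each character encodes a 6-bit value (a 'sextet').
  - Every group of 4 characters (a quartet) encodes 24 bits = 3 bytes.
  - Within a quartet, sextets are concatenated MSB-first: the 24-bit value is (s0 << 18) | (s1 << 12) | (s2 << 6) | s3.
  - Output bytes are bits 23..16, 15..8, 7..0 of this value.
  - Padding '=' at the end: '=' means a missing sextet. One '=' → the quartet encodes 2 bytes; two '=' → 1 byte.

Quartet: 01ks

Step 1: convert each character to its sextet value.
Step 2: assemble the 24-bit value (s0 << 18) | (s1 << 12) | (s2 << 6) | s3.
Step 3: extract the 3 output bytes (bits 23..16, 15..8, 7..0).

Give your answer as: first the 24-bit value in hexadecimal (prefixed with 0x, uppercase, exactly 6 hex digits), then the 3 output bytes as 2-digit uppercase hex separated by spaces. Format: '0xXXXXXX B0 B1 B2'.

Sextets: 0=52, 1=53, k=36, s=44
24-bit: (52<<18) | (53<<12) | (36<<6) | 44
      = 0xD00000 | 0x035000 | 0x000900 | 0x00002C
      = 0xD3592C
Bytes: (v>>16)&0xFF=D3, (v>>8)&0xFF=59, v&0xFF=2C

Answer: 0xD3592C D3 59 2C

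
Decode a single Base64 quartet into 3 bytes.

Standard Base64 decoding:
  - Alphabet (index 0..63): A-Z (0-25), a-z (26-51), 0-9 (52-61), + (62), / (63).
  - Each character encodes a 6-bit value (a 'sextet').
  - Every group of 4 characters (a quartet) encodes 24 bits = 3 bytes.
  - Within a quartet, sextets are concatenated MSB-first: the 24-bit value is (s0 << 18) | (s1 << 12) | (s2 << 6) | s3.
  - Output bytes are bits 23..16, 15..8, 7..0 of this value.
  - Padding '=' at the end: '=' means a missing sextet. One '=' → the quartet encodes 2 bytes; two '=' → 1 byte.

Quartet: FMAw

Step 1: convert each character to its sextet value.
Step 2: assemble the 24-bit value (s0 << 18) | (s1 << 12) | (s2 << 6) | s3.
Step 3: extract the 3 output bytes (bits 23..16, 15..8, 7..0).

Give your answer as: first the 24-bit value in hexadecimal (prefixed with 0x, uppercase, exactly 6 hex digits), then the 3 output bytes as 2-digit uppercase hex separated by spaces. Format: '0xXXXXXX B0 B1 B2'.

Sextets: F=5, M=12, A=0, w=48
24-bit: (5<<18) | (12<<12) | (0<<6) | 48
      = 0x140000 | 0x00C000 | 0x000000 | 0x000030
      = 0x14C030
Bytes: (v>>16)&0xFF=14, (v>>8)&0xFF=C0, v&0xFF=30

Answer: 0x14C030 14 C0 30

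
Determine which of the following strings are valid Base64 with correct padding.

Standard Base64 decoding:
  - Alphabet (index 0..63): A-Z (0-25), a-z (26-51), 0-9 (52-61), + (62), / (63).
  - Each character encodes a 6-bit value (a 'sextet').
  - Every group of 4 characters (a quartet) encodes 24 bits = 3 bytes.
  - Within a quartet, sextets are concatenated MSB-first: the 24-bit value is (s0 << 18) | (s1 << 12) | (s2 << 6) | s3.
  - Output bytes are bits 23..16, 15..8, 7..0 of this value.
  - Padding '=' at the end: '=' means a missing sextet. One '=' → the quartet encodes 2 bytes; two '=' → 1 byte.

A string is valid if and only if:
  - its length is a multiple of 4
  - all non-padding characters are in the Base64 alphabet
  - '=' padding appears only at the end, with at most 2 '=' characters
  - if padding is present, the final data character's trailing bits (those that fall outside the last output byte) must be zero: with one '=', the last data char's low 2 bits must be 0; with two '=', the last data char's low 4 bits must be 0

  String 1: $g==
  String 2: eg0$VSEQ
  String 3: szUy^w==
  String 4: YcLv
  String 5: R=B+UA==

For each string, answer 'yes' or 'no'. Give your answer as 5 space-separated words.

String 1: '$g==' → invalid (bad char(s): ['$'])
String 2: 'eg0$VSEQ' → invalid (bad char(s): ['$'])
String 3: 'szUy^w==' → invalid (bad char(s): ['^'])
String 4: 'YcLv' → valid
String 5: 'R=B+UA==' → invalid (bad char(s): ['=']; '=' in middle)

Answer: no no no yes no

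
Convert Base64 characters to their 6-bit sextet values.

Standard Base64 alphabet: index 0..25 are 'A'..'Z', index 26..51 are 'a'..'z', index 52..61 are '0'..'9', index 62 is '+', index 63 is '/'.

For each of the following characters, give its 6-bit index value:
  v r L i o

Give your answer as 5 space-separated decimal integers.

Answer: 47 43 11 34 40

Derivation:
'v': a..z range, 26 + ord('v') − ord('a') = 47
'r': a..z range, 26 + ord('r') − ord('a') = 43
'L': A..Z range, ord('L') − ord('A') = 11
'i': a..z range, 26 + ord('i') − ord('a') = 34
'o': a..z range, 26 + ord('o') − ord('a') = 40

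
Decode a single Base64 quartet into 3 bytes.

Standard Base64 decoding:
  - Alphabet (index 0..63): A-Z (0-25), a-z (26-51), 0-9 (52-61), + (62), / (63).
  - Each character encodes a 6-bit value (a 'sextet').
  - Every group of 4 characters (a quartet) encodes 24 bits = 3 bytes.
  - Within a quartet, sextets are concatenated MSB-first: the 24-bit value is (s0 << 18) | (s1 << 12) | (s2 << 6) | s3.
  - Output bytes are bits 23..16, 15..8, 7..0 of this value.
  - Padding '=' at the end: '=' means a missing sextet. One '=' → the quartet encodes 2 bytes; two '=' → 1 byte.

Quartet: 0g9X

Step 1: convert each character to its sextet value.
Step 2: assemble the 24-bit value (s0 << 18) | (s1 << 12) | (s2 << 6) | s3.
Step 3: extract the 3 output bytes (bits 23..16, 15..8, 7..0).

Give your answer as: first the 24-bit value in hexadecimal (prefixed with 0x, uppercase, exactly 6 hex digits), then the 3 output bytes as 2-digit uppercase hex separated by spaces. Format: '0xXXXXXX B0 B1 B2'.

Answer: 0xD20F57 D2 0F 57

Derivation:
Sextets: 0=52, g=32, 9=61, X=23
24-bit: (52<<18) | (32<<12) | (61<<6) | 23
      = 0xD00000 | 0x020000 | 0x000F40 | 0x000017
      = 0xD20F57
Bytes: (v>>16)&0xFF=D2, (v>>8)&0xFF=0F, v&0xFF=57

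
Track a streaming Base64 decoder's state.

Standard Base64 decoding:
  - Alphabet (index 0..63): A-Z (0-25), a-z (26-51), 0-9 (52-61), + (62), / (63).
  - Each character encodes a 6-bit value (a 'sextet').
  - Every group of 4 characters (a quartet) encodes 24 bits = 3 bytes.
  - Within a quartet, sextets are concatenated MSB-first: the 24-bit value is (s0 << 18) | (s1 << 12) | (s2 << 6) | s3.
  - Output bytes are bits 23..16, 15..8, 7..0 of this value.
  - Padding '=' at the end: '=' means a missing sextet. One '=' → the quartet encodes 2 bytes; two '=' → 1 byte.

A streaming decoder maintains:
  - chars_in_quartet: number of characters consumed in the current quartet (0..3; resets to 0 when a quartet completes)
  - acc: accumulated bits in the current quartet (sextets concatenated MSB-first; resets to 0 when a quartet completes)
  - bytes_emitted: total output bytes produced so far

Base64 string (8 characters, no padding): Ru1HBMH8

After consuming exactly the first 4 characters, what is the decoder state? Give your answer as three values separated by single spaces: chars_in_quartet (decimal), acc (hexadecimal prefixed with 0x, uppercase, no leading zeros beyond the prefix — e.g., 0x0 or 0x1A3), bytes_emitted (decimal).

Answer: 0 0x0 3

Derivation:
After char 0 ('R'=17): chars_in_quartet=1 acc=0x11 bytes_emitted=0
After char 1 ('u'=46): chars_in_quartet=2 acc=0x46E bytes_emitted=0
After char 2 ('1'=53): chars_in_quartet=3 acc=0x11BB5 bytes_emitted=0
After char 3 ('H'=7): chars_in_quartet=4 acc=0x46ED47 -> emit 46 ED 47, reset; bytes_emitted=3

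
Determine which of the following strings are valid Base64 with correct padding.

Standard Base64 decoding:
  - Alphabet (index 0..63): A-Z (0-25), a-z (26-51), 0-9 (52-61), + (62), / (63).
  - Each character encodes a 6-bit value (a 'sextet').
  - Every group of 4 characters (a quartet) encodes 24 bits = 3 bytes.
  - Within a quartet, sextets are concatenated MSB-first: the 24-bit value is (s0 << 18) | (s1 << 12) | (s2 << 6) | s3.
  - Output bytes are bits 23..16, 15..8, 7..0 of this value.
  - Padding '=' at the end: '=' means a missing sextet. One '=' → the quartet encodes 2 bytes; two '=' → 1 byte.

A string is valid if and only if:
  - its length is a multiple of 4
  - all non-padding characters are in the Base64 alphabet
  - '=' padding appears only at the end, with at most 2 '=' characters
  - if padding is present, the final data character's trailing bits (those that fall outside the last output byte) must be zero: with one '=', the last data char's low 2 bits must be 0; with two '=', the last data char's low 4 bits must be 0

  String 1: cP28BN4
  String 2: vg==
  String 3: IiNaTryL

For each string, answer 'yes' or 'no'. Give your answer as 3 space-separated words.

String 1: 'cP28BN4' → invalid (len=7 not mult of 4)
String 2: 'vg==' → valid
String 3: 'IiNaTryL' → valid

Answer: no yes yes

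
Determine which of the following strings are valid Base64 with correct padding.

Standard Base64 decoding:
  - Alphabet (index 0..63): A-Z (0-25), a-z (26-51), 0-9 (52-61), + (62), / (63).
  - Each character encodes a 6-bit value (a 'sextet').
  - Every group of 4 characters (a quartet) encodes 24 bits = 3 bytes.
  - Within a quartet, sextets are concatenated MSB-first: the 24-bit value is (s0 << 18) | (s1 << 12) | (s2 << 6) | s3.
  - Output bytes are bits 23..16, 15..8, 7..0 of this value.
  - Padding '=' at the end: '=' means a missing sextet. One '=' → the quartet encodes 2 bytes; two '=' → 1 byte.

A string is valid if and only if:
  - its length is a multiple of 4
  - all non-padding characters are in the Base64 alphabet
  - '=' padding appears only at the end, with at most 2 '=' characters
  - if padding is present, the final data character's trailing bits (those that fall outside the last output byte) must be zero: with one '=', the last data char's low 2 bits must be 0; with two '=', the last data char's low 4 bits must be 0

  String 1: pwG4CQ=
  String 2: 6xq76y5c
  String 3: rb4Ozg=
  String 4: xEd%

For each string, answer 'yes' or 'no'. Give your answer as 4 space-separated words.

String 1: 'pwG4CQ=' → invalid (len=7 not mult of 4)
String 2: '6xq76y5c' → valid
String 3: 'rb4Ozg=' → invalid (len=7 not mult of 4)
String 4: 'xEd%' → invalid (bad char(s): ['%'])

Answer: no yes no no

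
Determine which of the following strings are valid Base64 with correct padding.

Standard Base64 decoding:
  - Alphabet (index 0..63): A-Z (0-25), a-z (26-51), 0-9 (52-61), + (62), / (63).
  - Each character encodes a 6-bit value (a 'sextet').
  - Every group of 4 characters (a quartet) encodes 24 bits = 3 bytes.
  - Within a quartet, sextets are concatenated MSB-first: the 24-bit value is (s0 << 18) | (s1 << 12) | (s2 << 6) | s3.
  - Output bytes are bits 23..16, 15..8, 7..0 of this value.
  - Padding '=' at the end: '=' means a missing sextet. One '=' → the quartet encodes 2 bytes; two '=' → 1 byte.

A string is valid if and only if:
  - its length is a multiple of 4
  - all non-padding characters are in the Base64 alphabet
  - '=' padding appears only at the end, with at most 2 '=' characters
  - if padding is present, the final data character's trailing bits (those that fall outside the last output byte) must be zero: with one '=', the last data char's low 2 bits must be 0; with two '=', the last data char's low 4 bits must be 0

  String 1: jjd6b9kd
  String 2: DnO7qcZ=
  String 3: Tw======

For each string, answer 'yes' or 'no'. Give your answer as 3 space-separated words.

String 1: 'jjd6b9kd' → valid
String 2: 'DnO7qcZ=' → invalid (bad trailing bits)
String 3: 'Tw======' → invalid (6 pad chars (max 2))

Answer: yes no no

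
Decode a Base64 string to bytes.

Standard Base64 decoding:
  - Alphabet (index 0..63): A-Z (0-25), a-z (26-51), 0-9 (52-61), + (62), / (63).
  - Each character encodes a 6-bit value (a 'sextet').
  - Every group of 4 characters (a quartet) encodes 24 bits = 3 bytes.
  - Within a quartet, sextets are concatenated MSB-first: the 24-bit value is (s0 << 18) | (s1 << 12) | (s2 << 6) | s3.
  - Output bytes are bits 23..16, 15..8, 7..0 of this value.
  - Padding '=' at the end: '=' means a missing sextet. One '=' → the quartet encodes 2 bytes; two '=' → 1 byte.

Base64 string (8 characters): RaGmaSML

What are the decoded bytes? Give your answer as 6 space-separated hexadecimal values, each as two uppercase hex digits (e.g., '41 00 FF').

After char 0 ('R'=17): chars_in_quartet=1 acc=0x11 bytes_emitted=0
After char 1 ('a'=26): chars_in_quartet=2 acc=0x45A bytes_emitted=0
After char 2 ('G'=6): chars_in_quartet=3 acc=0x11686 bytes_emitted=0
After char 3 ('m'=38): chars_in_quartet=4 acc=0x45A1A6 -> emit 45 A1 A6, reset; bytes_emitted=3
After char 4 ('a'=26): chars_in_quartet=1 acc=0x1A bytes_emitted=3
After char 5 ('S'=18): chars_in_quartet=2 acc=0x692 bytes_emitted=3
After char 6 ('M'=12): chars_in_quartet=3 acc=0x1A48C bytes_emitted=3
After char 7 ('L'=11): chars_in_quartet=4 acc=0x69230B -> emit 69 23 0B, reset; bytes_emitted=6

Answer: 45 A1 A6 69 23 0B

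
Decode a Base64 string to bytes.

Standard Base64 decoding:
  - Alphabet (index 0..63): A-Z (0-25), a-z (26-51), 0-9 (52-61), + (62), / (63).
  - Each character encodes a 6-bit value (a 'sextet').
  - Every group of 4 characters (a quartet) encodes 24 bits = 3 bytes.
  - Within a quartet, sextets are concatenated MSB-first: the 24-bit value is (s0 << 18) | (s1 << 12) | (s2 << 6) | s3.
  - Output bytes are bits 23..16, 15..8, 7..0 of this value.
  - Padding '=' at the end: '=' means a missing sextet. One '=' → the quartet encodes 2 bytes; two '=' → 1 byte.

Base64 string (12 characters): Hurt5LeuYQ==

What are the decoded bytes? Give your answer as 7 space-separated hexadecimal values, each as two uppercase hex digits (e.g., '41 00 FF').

Answer: 1E EA ED E4 B7 AE 61

Derivation:
After char 0 ('H'=7): chars_in_quartet=1 acc=0x7 bytes_emitted=0
After char 1 ('u'=46): chars_in_quartet=2 acc=0x1EE bytes_emitted=0
After char 2 ('r'=43): chars_in_quartet=3 acc=0x7BAB bytes_emitted=0
After char 3 ('t'=45): chars_in_quartet=4 acc=0x1EEAED -> emit 1E EA ED, reset; bytes_emitted=3
After char 4 ('5'=57): chars_in_quartet=1 acc=0x39 bytes_emitted=3
After char 5 ('L'=11): chars_in_quartet=2 acc=0xE4B bytes_emitted=3
After char 6 ('e'=30): chars_in_quartet=3 acc=0x392DE bytes_emitted=3
After char 7 ('u'=46): chars_in_quartet=4 acc=0xE4B7AE -> emit E4 B7 AE, reset; bytes_emitted=6
After char 8 ('Y'=24): chars_in_quartet=1 acc=0x18 bytes_emitted=6
After char 9 ('Q'=16): chars_in_quartet=2 acc=0x610 bytes_emitted=6
Padding '==': partial quartet acc=0x610 -> emit 61; bytes_emitted=7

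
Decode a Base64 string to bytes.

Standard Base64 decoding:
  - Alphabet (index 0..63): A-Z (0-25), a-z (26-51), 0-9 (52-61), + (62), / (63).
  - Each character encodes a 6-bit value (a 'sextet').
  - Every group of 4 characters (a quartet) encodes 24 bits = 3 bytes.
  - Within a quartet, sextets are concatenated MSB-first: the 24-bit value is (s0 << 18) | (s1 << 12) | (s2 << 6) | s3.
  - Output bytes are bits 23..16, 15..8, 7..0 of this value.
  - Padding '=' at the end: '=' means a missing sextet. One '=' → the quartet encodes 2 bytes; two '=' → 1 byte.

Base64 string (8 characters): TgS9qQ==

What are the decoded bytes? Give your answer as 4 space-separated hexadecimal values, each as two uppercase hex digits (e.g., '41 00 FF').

Answer: 4E 04 BD A9

Derivation:
After char 0 ('T'=19): chars_in_quartet=1 acc=0x13 bytes_emitted=0
After char 1 ('g'=32): chars_in_quartet=2 acc=0x4E0 bytes_emitted=0
After char 2 ('S'=18): chars_in_quartet=3 acc=0x13812 bytes_emitted=0
After char 3 ('9'=61): chars_in_quartet=4 acc=0x4E04BD -> emit 4E 04 BD, reset; bytes_emitted=3
After char 4 ('q'=42): chars_in_quartet=1 acc=0x2A bytes_emitted=3
After char 5 ('Q'=16): chars_in_quartet=2 acc=0xA90 bytes_emitted=3
Padding '==': partial quartet acc=0xA90 -> emit A9; bytes_emitted=4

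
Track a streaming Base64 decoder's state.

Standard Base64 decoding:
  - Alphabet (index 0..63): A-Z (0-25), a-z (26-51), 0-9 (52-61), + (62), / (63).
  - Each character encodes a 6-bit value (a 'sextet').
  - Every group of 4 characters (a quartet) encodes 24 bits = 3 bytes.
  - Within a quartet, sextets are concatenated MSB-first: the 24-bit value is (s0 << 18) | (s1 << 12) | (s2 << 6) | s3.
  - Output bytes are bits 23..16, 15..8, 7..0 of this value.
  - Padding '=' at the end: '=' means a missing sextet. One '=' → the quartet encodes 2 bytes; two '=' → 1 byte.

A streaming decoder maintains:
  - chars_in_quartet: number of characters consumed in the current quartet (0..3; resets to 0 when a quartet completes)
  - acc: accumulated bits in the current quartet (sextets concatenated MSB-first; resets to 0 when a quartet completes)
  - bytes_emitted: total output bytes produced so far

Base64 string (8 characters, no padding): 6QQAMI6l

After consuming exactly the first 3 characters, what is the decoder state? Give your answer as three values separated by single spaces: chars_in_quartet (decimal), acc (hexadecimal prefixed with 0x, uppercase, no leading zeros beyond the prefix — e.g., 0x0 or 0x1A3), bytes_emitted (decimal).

Answer: 3 0x3A410 0

Derivation:
After char 0 ('6'=58): chars_in_quartet=1 acc=0x3A bytes_emitted=0
After char 1 ('Q'=16): chars_in_quartet=2 acc=0xE90 bytes_emitted=0
After char 2 ('Q'=16): chars_in_quartet=3 acc=0x3A410 bytes_emitted=0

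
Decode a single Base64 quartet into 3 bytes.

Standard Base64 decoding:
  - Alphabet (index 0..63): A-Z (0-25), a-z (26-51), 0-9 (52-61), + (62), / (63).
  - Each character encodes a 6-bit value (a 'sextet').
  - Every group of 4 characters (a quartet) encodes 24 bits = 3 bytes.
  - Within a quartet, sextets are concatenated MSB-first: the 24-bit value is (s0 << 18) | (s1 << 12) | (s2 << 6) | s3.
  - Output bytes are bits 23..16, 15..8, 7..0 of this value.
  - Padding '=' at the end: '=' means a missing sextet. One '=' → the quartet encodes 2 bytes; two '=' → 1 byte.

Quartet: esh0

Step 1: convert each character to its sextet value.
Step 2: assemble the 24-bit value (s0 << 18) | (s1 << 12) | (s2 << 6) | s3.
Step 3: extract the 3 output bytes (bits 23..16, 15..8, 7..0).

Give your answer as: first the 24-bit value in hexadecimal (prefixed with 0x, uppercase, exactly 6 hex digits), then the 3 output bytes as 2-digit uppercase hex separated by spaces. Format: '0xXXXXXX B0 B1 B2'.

Sextets: e=30, s=44, h=33, 0=52
24-bit: (30<<18) | (44<<12) | (33<<6) | 52
      = 0x780000 | 0x02C000 | 0x000840 | 0x000034
      = 0x7AC874
Bytes: (v>>16)&0xFF=7A, (v>>8)&0xFF=C8, v&0xFF=74

Answer: 0x7AC874 7A C8 74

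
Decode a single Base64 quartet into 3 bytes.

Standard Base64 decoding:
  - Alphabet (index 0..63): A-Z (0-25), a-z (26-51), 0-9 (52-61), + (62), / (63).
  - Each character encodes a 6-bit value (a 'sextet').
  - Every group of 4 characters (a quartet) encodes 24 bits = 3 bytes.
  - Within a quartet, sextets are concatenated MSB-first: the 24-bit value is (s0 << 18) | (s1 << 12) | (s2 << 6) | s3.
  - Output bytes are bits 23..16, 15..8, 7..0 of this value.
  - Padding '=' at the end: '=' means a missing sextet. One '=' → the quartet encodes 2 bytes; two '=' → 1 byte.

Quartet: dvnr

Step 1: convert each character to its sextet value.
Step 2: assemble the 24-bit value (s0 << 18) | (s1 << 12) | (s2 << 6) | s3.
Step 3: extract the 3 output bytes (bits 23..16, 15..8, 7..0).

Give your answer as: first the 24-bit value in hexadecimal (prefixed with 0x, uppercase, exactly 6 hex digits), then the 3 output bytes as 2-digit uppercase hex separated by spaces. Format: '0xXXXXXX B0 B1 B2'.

Answer: 0x76F9EB 76 F9 EB

Derivation:
Sextets: d=29, v=47, n=39, r=43
24-bit: (29<<18) | (47<<12) | (39<<6) | 43
      = 0x740000 | 0x02F000 | 0x0009C0 | 0x00002B
      = 0x76F9EB
Bytes: (v>>16)&0xFF=76, (v>>8)&0xFF=F9, v&0xFF=EB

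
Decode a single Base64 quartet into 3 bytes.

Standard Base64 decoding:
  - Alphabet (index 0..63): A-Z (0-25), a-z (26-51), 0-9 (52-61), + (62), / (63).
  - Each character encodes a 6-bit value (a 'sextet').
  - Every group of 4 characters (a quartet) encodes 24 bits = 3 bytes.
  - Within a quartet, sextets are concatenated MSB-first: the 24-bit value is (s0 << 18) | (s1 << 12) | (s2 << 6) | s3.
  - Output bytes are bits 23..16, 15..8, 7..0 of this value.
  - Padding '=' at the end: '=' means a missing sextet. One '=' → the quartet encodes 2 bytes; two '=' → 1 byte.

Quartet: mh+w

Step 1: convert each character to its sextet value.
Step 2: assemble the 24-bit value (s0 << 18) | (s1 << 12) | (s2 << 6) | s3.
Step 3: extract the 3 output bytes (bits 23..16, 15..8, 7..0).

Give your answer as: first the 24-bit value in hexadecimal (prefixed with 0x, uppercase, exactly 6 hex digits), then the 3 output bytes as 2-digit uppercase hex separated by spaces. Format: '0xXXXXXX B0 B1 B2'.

Sextets: m=38, h=33, +=62, w=48
24-bit: (38<<18) | (33<<12) | (62<<6) | 48
      = 0x980000 | 0x021000 | 0x000F80 | 0x000030
      = 0x9A1FB0
Bytes: (v>>16)&0xFF=9A, (v>>8)&0xFF=1F, v&0xFF=B0

Answer: 0x9A1FB0 9A 1F B0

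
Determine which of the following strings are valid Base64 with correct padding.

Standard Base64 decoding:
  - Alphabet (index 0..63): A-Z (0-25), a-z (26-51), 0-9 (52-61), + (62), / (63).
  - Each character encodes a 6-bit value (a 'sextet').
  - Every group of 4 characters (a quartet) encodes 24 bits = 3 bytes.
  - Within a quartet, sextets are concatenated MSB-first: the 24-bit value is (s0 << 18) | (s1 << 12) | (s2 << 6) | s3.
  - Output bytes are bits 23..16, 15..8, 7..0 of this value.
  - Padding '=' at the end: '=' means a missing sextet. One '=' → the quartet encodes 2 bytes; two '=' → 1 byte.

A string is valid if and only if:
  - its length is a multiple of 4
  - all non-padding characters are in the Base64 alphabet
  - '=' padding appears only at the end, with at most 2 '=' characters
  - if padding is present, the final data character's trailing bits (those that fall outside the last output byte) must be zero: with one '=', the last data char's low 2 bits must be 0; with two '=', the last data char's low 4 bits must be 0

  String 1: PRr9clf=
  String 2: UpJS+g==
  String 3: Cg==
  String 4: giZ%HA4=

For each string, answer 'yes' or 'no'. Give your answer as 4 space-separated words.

Answer: no yes yes no

Derivation:
String 1: 'PRr9clf=' → invalid (bad trailing bits)
String 2: 'UpJS+g==' → valid
String 3: 'Cg==' → valid
String 4: 'giZ%HA4=' → invalid (bad char(s): ['%'])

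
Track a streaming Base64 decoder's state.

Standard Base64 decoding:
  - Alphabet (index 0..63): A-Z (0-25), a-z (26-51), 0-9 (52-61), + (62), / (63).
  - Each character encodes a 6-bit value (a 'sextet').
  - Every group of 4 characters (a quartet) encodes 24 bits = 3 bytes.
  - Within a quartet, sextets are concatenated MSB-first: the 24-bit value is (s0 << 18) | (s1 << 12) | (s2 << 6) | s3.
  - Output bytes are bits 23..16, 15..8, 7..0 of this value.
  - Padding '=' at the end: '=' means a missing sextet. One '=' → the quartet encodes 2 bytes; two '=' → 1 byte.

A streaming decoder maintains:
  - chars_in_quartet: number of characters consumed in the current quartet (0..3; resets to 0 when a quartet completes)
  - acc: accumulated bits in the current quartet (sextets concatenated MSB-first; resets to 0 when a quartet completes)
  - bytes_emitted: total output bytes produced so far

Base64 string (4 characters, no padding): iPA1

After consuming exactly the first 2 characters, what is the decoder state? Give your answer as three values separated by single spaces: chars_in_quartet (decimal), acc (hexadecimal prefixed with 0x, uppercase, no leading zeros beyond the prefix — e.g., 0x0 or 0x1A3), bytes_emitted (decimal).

Answer: 2 0x88F 0

Derivation:
After char 0 ('i'=34): chars_in_quartet=1 acc=0x22 bytes_emitted=0
After char 1 ('P'=15): chars_in_quartet=2 acc=0x88F bytes_emitted=0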